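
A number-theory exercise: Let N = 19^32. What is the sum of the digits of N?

19^32 = 83198449060887472631428936505541918917761
Sum of its 41 digits: 199.

199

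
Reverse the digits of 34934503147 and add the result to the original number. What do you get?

Reverse of 34934503147 is 74130543943.
34934503147 + 74130543943 = 109065047090

109065047090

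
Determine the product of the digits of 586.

5×8×6 = 240

240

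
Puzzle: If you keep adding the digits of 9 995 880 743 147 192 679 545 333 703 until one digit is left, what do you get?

9+9+9+5+8+8+0+7+4+3+1+4+7+1+9+2+6+7+9+5+4+5+3+3+3+7+0+3 = 141
1+4+1 = 6

6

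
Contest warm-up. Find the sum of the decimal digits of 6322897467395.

6+3+2+2+8+9+7+4+6+7+3+9+5 = 71

71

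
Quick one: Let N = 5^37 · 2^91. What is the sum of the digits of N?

5^37 · 2^91 = 180143985094819840000000000000000000000000000000000000
Sum of its 54 digits: 82.

82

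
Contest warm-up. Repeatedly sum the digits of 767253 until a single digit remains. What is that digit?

3

7+6+7+2+5+3 = 30
3+0 = 3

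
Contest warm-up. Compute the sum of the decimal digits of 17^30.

172

17^30 = 8193465725814765556554001028792218849
Sum of its 37 digits: 172.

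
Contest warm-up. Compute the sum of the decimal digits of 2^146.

193

2^146 = 89202980794122492566142873090593446023921664
Sum of its 44 digits: 193.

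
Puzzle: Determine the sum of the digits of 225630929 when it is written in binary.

16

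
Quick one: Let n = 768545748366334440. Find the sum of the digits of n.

7+6+8+5+4+5+7+4+8+3+6+6+3+3+4+4+4+0 = 87

87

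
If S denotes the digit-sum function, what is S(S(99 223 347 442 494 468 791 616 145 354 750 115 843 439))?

15

First digit sum: 186.
1+8+6 = 15.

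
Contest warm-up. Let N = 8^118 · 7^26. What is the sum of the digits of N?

8^118 · 7^26 = 344482770592466139295648633788134399397496652886338664939166117165709839112874665893310858055717999644392882719257566147684335616
Sum of its 129 digits: 661.

661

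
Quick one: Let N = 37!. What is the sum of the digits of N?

37! = 13763753091226345046315979581580902400000000
Sum of its 44 digits: 153.

153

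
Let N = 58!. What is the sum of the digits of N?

288

58! = 2350561331282878571829474910515074683828862318181142924420699914240000000000000
Sum of its 79 digits: 288.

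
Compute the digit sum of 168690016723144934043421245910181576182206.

156

1+6+8+6+9+0+0+1+6+7+2+3+1+4+4+9+3+4+0+4+3+4+2+1+2+4+5+9+1+0+1+8+1+5+7+6+1+8+2+2+0+6 = 156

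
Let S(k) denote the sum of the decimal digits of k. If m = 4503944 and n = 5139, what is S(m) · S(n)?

S(4503944) = 4+5+0+3+9+4+4 = 29.
S(5139) = 5+1+3+9 = 18.
29 · 18 = 522.

522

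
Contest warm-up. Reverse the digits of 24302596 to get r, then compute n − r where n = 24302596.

Reverse of 24302596 is 69520342.
24302596 − 69520342 = -45217746

-45217746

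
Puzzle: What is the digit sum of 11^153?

719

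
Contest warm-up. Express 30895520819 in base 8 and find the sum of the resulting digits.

37

30895520819 in base 8 is 346141036063.
Digit sum: 3+4+6+1+4+1+0+3+6+0+6+3 = 37.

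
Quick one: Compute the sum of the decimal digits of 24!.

24! = 620448401733239439360000
Sum of its 24 digits: 81.

81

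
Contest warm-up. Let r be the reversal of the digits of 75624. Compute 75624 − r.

Reverse of 75624 is 42657.
75624 − 42657 = 32967

32967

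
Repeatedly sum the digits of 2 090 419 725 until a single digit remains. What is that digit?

2+0+9+0+4+1+9+7+2+5 = 39
3+9 = 12
1+2 = 3
(Equivalently, 2 090 419 725 mod 9 = 3.)

3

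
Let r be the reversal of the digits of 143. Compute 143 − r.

-198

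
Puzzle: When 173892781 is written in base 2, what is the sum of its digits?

15

173892781 in base 2 is 1010010111010110010010101101.
Digit sum: 1+0+1+0+0+1+0+1+1+1+0+1+0+1+1+0+0+1+0+0+1+0+1+0+1+1+0+1 = 15.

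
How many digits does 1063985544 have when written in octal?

1063985544 in base 8 is 7732620610, which has 10 digits.

10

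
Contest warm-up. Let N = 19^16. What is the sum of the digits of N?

91

19^16 = 288441413567621167681
Sum of its 21 digits: 91.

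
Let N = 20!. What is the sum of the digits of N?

54

20! = 2432902008176640000
Sum of its 19 digits: 54.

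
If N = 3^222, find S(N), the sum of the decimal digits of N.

3^222 = 8335248417898089038639422182220625700315950641493051894370647422773355762538053940268612352977320694855609
Sum of its 106 digits: 468.

468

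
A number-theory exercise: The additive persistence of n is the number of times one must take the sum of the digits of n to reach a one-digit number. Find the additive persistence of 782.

2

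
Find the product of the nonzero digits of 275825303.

2×7×5×8×2×5×3×3 = 50400

50400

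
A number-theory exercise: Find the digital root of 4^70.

4

The digital root of n equals n mod 9 (or 9 when 9 | n), so we need 4^70 mod 9.
4^70 ≡ 4 (mod 9), so the digital root is 4.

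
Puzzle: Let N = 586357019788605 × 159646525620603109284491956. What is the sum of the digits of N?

177

586357019788605 × 159646525620603109284491956 = 93609860982502012479221641246935942961380
Sum of its 41 digits: 177.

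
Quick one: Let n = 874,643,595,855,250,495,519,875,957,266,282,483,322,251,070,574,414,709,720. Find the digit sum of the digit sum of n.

11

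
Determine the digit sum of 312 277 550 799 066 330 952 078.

106

3+1+2+2+7+7+5+5+0+7+9+9+0+6+6+3+3+0+9+5+2+0+7+8 = 106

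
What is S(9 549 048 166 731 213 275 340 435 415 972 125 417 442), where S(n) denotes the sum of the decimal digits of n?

160

9+5+4+9+0+4+8+1+6+6+7+3+1+2+1+3+2+7+5+3+4+0+4+3+5+4+1+5+9+7+2+1+2+5+4+1+7+4+4+2 = 160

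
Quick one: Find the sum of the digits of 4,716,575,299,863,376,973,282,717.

4+7+1+6+5+7+5+2+9+9+8+6+3+3+7+6+9+7+3+2+8+2+7+1+7 = 134

134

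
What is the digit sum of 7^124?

7^124 = 619664992585427611791050679609026893099690427802915014534984716820652776102999166869953170315965558474401
Sum of its 105 digits: 502.

502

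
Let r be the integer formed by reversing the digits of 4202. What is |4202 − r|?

Reverse of 4202 is 2024.
|4202 − 2024| = 2178

2178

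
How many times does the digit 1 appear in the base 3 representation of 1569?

1569 in base 3 is 2011010.
The digit 1 appears 3 times.

3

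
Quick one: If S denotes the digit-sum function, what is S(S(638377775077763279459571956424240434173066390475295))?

First digit sum: 246.
2+4+6 = 12.

12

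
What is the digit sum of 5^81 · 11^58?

506

5^81 · 11^58 = 1040749211186034694671465839836145749076756513216355364186017365340764550857462211741477631221641786396503448486328125
Sum of its 118 digits: 506.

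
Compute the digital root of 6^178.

The digital root of n equals n mod 9 (or 9 when 9 | n), so we need 6^178 mod 9.
6^178 ≡ 0 (mod 9), so the digital root is 9.

9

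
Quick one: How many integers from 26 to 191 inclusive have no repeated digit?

The integers in [26, 191] that have no repeated digit: 26, 27, 28, 29, 30, 31, …, 189, 190.
132 qualify.

132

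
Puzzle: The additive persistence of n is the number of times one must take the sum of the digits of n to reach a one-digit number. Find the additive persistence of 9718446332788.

9718446332788 → 70 → 7 (2 steps)

2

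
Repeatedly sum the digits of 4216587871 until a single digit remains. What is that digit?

4+2+1+6+5+8+7+8+7+1 = 49
4+9 = 13
1+3 = 4

4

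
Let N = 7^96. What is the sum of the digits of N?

7^96 = 1347137238494276547832006567721872890819326613454654477690085519113574118965817601
Sum of its 82 digits: 370.

370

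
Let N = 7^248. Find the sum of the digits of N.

7^248 = 383984703035898057096886538750417566393448282128051440095914219853331446134565615855257351266408047872388735580345723572915589527884927860451042085647353041145948635066347732326449210217261744380117586572308801
Sum of its 210 digits: 931.

931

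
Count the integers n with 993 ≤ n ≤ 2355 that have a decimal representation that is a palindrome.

15

The integers in [993, 2355] that have a decimal representation that is a palindrome: 999, 1001, 1111, 1221, 1331, 1441, …, 2222, 2332.
15 qualify.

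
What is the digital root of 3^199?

9

The digital root of n equals n mod 9 (or 9 when 9 | n), so we need 3^199 mod 9.
3^199 ≡ 0 (mod 9), so the digital root is 9.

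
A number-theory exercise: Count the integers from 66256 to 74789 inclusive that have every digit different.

2604

The integers in [66256, 74789] that have every digit different: 67012, 67013, 67014, 67015, 67018, 67019, …, 74695, 74698.
2604 qualify.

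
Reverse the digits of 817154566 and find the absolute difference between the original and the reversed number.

Reverse of 817154566 is 665451718.
|817154566 − 665451718| = 151702848

151702848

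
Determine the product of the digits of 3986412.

10368

3×9×8×6×4×1×2 = 10368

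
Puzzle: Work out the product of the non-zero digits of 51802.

80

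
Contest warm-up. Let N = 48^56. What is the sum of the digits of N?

48^56 = 14109424274797164815035449352624885845232635938947653170984297926805455149436429171893297217536
Sum of its 95 digits: 450.

450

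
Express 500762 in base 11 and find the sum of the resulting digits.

500762 in base 11 is 312259.
Digit sum: 3+1+2+2+5+9 = 22.

22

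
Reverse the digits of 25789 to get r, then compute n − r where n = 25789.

Reverse of 25789 is 98752.
25789 − 98752 = -72963

-72963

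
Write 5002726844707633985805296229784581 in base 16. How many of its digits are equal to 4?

2

5002726844707633985805296229784581 in base 16 is F6A74A3FD73A7A14E38F999D9C05.
The digit 4 appears 2 times.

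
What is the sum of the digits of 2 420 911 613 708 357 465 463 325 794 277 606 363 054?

2+4+2+0+9+1+1+6+1+3+7+0+8+3+5+7+4+6+5+4+6+3+3+2+5+7+9+4+2+7+7+6+0+6+3+6+3+0+5+4 = 166

166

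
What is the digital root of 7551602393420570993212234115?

7+5+5+1+6+0+2+3+9+3+4+2+0+5+7+0+9+9+3+2+1+2+2+3+4+1+1+5 = 101
1+0+1 = 2
(Equivalently, 7551602393420570993212234115 mod 9 = 2.)

2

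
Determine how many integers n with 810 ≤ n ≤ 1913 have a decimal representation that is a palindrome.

The integers in [810, 1913] that have a decimal representation that is a palindrome: 818, 828, 838, 848, 858, 868, …, 1771, 1881.
28 qualify.

28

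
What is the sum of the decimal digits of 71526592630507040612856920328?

7+1+5+2+6+5+9+2+6+3+0+5+0+7+0+4+0+6+1+2+8+5+6+9+2+0+3+2+8 = 114

114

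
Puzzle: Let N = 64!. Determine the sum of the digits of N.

64! = 126886932185884164103433389335161480802865516174545192198801894375214704230400000000000000
Sum of its 90 digits: 324.

324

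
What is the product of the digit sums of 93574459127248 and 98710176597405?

S(93574459127248) = 9+3+5+7+4+4+5+9+1+2+7+2+4+8 = 70.
S(98710176597405) = 9+8+7+1+0+1+7+6+5+9+7+4+0+5 = 69.
70 · 69 = 4830.

4830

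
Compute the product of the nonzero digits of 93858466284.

9×3×8×5×8×4×6×6×2×8×4 = 79626240

79626240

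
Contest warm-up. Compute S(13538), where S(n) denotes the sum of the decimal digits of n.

20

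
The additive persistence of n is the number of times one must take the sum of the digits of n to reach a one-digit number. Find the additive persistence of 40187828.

40187828 → 38 → 11 → 2 (3 steps)

3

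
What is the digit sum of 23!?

23! = 25852016738884976640000
Sum of its 23 digits: 99.

99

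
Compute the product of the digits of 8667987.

1016064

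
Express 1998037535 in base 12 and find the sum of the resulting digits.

1998037535 in base 12 is 47917B87B.
Digit sum: 4+7+9+1+7+11+8+7+11 = 65.

65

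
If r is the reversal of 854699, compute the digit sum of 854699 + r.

Reversal of 854699 is 996458; 854699 + 996458 = 1851157.
Digit sum of 1851157: 1+8+5+1+1+5+7 = 28.

28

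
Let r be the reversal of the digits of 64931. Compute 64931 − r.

Reverse of 64931 is 13946.
64931 − 13946 = 50985

50985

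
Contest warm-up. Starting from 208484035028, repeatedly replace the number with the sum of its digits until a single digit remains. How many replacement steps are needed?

208484035028 → 44 → 8 (2 steps)

2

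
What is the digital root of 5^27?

8

The digital root of n equals n mod 9 (or 9 when 9 | n), so we need 5^27 mod 9.
5^27 ≡ 8 (mod 9), so the digital root is 8.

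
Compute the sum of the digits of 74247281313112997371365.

96

7+4+2+4+7+2+8+1+3+1+3+1+1+2+9+9+7+3+7+1+3+6+5 = 96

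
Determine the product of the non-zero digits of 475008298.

4×7×5×8×2×9×8 = 161280

161280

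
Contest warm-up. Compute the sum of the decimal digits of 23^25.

23^25 = 11045767571919545466173812409689943
Sum of its 35 digits: 167.

167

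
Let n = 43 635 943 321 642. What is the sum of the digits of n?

55

4+3+6+3+5+9+4+3+3+2+1+6+4+2 = 55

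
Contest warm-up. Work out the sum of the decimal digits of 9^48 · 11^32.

315

9^48 · 11^32 = 13434031990504930907266805925449075903342425252139578462444218153380065634320641
Sum of its 80 digits: 315.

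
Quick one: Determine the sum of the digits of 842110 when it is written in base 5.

18

842110 in base 5 is 203421420.
Digit sum: 2+0+3+4+2+1+4+2+0 = 18.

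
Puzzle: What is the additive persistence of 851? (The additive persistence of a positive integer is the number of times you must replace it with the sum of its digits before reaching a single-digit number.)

851 → 14 → 5 (2 steps)

2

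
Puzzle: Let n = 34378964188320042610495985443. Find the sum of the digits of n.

130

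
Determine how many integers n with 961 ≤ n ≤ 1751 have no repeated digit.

388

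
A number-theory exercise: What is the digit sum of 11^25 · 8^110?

11^25 · 8^110 = 236982184274870240675235139713873412099158079610527415957211294406056913630840728388916240878311086103707374260134702244429824
Sum of its 126 digits: 524.

524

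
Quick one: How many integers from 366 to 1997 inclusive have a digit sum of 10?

The integers in [366, 1997] that have a digit sum of 10: 370, 406, 415, 424, 433, 442, …, 1810, 1900.
83 qualify.

83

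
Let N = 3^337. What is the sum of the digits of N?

3^337 = 61640029873696844587354495248467655238959604866138307074477812999899122146583802168656575797599660327192763477246946112810148535313507889074737242512454360455363
Sum of its 161 digits: 774.

774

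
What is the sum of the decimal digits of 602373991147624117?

73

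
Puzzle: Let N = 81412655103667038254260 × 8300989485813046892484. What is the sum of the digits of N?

81412655103667038254260 × 8300989485813046892484 = 675805594027663975730613164781746045274981840
Sum of its 45 digits: 210.

210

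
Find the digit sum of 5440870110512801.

47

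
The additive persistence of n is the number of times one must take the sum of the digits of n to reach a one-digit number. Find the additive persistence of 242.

242 → 8 (1 step)

1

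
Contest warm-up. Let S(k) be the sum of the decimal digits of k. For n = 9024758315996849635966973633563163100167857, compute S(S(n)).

7

First digit sum: 214.
2+1+4 = 7.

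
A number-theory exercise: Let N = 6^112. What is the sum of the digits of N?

6^112 = 1422132439414788843138790081612781183811912460851026370100108119569907426770445020430336
Sum of its 88 digits: 333.

333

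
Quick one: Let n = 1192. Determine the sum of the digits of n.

13

1+1+9+2 = 13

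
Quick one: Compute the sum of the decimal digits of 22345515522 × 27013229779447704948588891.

22345515522 × 27013229779447704948588891 = 603624545336001327515969275837266102
Sum of its 36 digits: 144.

144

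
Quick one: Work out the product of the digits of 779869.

190512

7×7×9×8×6×9 = 190512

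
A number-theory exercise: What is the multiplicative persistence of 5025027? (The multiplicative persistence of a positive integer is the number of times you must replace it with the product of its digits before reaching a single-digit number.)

1

5025027 → 0 (1 step)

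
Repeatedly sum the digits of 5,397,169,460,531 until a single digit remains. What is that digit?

5

5+3+9+7+1+6+9+4+6+0+5+3+1 = 59
5+9 = 14
1+4 = 5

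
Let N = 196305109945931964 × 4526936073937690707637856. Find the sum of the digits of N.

196305109945931964 × 4526936073937690707637856 = 888660683712543964893465439306730926829184
Sum of its 42 digits: 213.

213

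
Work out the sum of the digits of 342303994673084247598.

100

3+4+2+3+0+3+9+9+4+6+7+3+0+8+4+2+4+7+5+9+8 = 100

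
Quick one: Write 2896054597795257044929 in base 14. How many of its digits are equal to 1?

1

2896054597795257044929 in base 14 is 6AD9DC91DCBC7059D4D.
The digit 1 appears 1 time.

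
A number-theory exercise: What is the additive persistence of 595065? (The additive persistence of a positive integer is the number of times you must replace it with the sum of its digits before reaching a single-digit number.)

595065 → 30 → 3 (2 steps)

2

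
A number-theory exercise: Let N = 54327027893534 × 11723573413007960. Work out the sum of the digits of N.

130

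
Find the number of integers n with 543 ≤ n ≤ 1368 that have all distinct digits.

The integers in [543, 1368] that have all distinct digits: 543, 546, 547, 548, 549, 560, …, 1367, 1368.
471 qualify.

471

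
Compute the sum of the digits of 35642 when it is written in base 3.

35642 in base 3 is 1210220002.
Digit sum: 1+2+1+0+2+2+0+0+0+2 = 10.

10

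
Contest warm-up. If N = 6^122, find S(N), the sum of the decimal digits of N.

432

6^122 = 85990910376963959192066473501852790909859449754411270275114275176943066770808840203664292315136
Sum of its 95 digits: 432.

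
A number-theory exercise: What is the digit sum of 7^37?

7^37 = 18562115921017574302453163671207
Sum of its 32 digits: 115.

115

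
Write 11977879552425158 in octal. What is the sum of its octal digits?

71

11977879552425158 in base 8 is 524335054770476306.
Digit sum: 5+2+4+3+3+5+0+5+4+7+7+0+4+7+6+3+0+6 = 71.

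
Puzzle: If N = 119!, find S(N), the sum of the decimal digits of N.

119! = 55745857612076058813234317117419771556272886109483581752463927935846946310374691578057284710599874844234646982443450754604453404911734348832487342619913750049708004343808000000000000000000000000000
Sum of its 197 digits: 774.

774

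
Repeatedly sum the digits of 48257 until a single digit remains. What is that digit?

8

4+8+2+5+7 = 26
2+6 = 8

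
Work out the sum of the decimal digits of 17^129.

17^129 = 534454647309225983429908142353859294569823608496653691812844521340859449878286124345812277977399568049140265264463072920424344494726866427499674173312523847697
Sum of its 159 digits: 764.

764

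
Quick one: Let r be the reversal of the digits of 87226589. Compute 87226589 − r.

-11335689

Reverse of 87226589 is 98562278.
87226589 − 98562278 = -11335689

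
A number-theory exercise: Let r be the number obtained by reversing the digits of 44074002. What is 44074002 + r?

64121046

Reverse of 44074002 is 20047044.
44074002 + 20047044 = 64121046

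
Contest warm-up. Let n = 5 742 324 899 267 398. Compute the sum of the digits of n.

88

5+7+4+2+3+2+4+8+9+9+2+6+7+3+9+8 = 88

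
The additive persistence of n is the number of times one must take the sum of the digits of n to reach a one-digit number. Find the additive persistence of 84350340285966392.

84350340285966392 → 77 → 14 → 5 (3 steps)

3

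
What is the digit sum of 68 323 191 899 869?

6+8+3+2+3+1+9+1+8+9+9+8+6+9 = 82

82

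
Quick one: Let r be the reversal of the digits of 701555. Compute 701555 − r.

146448

Reverse of 701555 is 555107.
701555 − 555107 = 146448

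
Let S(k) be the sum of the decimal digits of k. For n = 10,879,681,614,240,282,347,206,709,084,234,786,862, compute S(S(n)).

First digit sum: 165.
1+6+5 = 12.

12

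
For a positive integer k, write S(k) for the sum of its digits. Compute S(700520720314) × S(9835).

775

S(700520720314) = 7+0+0+5+2+0+7+2+0+3+1+4 = 31.
S(9835) = 9+8+3+5 = 25.
31 · 25 = 775.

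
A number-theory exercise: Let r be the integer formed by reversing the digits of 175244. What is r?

Reversing 175244 gives 442571.

442571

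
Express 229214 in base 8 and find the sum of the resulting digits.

34

229214 in base 8 is 677536.
Digit sum: 6+7+7+5+3+6 = 34.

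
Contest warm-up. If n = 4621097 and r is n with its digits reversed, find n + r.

12522361

Reverse of 4621097 is 7901264.
4621097 + 7901264 = 12522361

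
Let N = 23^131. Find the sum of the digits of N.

794

23^131 = 24341454095880723262526112555728977056504671778092019822086844070001883535680393509681434163978409275570572730164580647279173784367089293297422518018184432748252822798501059816327
Sum of its 179 digits: 794.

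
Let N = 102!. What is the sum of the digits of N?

630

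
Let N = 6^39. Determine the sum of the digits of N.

162

6^39 = 2227915756473955677973140996096
Sum of its 31 digits: 162.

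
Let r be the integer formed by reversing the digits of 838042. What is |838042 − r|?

597204

Reverse of 838042 is 240838.
|838042 − 240838| = 597204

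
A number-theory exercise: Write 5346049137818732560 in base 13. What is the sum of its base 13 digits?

88

5346049137818732560 in base 13 is 805A00476C9702369.
Digit sum: 8+0+5+10+0+0+4+7+6+12+9+7+0+2+3+6+9 = 88.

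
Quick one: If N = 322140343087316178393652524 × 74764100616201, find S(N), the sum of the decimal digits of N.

162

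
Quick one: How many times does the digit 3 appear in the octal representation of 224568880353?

2

224568880353 in base 8 is 3211126226341.
The digit 3 appears 2 times.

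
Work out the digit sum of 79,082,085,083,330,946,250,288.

7+9+0+8+2+0+8+5+0+8+3+3+3+0+9+4+6+2+5+0+2+8+8 = 100

100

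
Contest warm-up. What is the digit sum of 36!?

171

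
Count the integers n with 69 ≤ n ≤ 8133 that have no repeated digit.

The integers in [69, 8133] that have no repeated digit: 69, 70, 71, 72, 73, 74, …, 8130, 8132.
4276 qualify.

4276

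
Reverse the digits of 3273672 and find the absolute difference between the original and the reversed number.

Reverse of 3273672 is 2763723.
|3273672 − 2763723| = 509949

509949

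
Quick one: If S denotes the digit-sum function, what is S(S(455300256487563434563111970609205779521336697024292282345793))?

First digit sum: 256.
2+5+6 = 13.

13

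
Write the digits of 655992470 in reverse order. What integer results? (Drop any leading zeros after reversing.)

74299556

Reversing 655992470 gives 74299556.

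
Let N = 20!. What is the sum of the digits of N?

20! = 2432902008176640000
Sum of its 19 digits: 54.

54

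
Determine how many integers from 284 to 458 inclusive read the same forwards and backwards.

17

The integers in [284, 458] that read the same forwards and backwards: 292, 303, 313, 323, 333, 343, …, 444, 454.
17 qualify.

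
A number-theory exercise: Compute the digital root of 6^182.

9

The digital root of n equals n mod 9 (or 9 when 9 | n), so we need 6^182 mod 9.
6^182 ≡ 0 (mod 9), so the digital root is 9.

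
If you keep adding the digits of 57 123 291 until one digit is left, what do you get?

5+7+1+2+3+2+9+1 = 30
3+0 = 3

3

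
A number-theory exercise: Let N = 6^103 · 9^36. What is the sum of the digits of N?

6^103 · 9^36 = 3179136163757605607270787394894717349377799291001978870820546341311878716606735630966524860149377466179558578323456
Sum of its 115 digits: 558.

558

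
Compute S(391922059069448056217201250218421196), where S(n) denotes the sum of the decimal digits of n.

136

3+9+1+9+2+2+0+5+9+0+6+9+4+4+8+0+5+6+2+1+7+2+0+1+2+5+0+2+1+8+4+2+1+1+9+6 = 136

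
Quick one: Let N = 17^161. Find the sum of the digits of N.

854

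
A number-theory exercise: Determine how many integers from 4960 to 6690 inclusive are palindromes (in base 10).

The integers in [4960, 6690] that are palindromes (in base 10): 4994, 5005, 5115, 5225, 5335, 5445, …, 6556, 6666.
18 qualify.

18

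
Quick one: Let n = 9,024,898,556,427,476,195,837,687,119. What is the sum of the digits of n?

151

9+0+2+4+8+9+8+5+5+6+4+2+7+4+7+6+1+9+5+8+3+7+6+8+7+1+1+9 = 151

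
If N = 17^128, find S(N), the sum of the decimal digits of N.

17^128 = 31438508665248587260582831903168193798224918146861981871343795372991732345781536726224251645729386355831780309674298407083784970278050966323510245488971991041
Sum of its 158 digits: 739.

739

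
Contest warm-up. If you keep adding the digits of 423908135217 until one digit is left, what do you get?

4+2+3+9+0+8+1+3+5+2+1+7 = 45
4+5 = 9

9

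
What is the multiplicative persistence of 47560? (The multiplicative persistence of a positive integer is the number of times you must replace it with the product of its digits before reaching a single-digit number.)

47560 → 0 (1 step)

1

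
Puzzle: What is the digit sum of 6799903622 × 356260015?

71

6799903622 × 356260015 = 2422533766372274330
Sum of its 19 digits: 71.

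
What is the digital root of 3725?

8

3+7+2+5 = 17
1+7 = 8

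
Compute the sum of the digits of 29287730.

38

2+9+2+8+7+7+3+0 = 38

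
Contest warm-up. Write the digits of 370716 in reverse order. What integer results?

Reversing 370716 gives 617073.

617073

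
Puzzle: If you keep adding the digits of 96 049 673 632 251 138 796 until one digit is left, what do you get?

7

9+6+0+4+9+6+7+3+6+3+2+2+5+1+1+3+8+7+9+6 = 97
9+7 = 16
1+6 = 7
(Equivalently, 96 049 673 632 251 138 796 mod 9 = 7.)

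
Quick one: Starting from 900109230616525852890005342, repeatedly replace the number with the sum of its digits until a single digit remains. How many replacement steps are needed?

3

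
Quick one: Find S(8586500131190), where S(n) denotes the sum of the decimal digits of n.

8+5+8+6+5+0+0+1+3+1+1+9+0 = 47

47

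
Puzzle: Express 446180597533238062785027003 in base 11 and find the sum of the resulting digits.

446180597533238062785027003 in base 11 is 41331703398270291407365122.
Digit sum: 4+1+3+3+1+7+0+3+3+9+8+2+7+0+2+9+1+4+0+7+3+6+5+1+2+2 = 93.

93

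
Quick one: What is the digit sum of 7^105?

7^105 = 54361846697263307560529495055267343940077014163990039113495978834700158362117849904436807
Sum of its 89 digits: 397.

397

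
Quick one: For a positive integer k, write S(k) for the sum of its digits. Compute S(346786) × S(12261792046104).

1530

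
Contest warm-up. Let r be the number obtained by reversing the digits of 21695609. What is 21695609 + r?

112355221

Reverse of 21695609 is 90659612.
21695609 + 90659612 = 112355221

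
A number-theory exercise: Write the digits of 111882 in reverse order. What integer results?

Reversing 111882 gives 288111.

288111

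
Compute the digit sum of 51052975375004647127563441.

5+1+0+5+2+9+7+5+3+7+5+0+0+4+6+4+7+1+2+7+5+6+3+4+4+1 = 103

103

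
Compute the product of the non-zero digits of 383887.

3×8×3×8×8×7 = 32256

32256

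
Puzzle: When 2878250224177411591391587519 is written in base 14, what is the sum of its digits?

2878250224177411591391587519 in base 14 is C772A5B223AB008D299414AB.
Digit sum: 12+7+7+2+10+5+11+2+2+3+10+11+0+0+8+13+2+9+9+4+1+4+10+11 = 153.

153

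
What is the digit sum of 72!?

72! = 61234458376886086861524070385274672740778091784697328983823014963978384987221689274204160000000000000000
Sum of its 104 digits: 432.

432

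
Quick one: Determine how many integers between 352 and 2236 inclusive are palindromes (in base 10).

78

The integers in [352, 2236] that are palindromes (in base 10): 353, 363, 373, 383, 393, 404, …, 2112, 2222.
78 qualify.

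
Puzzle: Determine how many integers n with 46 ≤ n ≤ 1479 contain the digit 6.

The integers in [46, 1479] that contain the digit 6: 46, 56, 60, 61, 62, 63, …, 1469, 1476.
360 qualify.

360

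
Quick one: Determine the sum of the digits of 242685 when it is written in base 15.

242685 in base 15 is 4BD90.
Digit sum: 4+11+13+9+0 = 37.

37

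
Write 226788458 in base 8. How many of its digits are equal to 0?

1

226788458 in base 8 is 1541102152.
The digit 0 appears 1 time.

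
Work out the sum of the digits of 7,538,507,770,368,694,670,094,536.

7+5+3+8+5+0+7+7+7+0+3+6+8+6+9+4+6+7+0+0+9+4+5+3+6 = 125

125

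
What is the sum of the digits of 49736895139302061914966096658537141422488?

4+9+7+3+6+8+9+5+1+3+9+3+0+2+0+6+1+9+1+4+9+6+6+0+9+6+6+5+8+5+3+7+1+4+1+4+2+2+4+8+8 = 194

194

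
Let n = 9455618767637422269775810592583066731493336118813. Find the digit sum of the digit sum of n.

7

First digit sum: 232.
2+3+2 = 7.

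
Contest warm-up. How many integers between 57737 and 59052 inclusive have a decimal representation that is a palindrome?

13

The integers in [57737, 59052] that have a decimal representation that is a palindrome: 57775, 57875, 57975, 58085, 58185, 58285, …, 58885, 58985.
13 qualify.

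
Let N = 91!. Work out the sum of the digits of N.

91! = 135200152767840296255166568759495142147586866476906677791741734597153670771559994765685283954750449427751168336768008192000000000000000000000
Sum of its 141 digits: 594.

594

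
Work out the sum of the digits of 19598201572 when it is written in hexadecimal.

52

19598201572 in base 16 is 49024D2E4.
Digit sum: 4+9+0+2+4+13+2+14+4 = 52.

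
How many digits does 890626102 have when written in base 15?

8

890626102 in base 15 is 532C9337, which has 8 digits.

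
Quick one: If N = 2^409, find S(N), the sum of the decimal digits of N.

2^409 = 1322111937580497197903830616065542079656809365928562438569297590548811582472622691650378420879430569695182424050046716608512
Sum of its 124 digits: 560.

560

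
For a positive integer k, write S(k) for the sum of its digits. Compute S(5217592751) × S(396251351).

S(5217592751) = 5+2+1+7+5+9+2+7+5+1 = 44.
S(396251351) = 3+9+6+2+5+1+3+5+1 = 35.
44 · 35 = 1540.

1540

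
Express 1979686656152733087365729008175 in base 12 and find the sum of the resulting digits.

1979686656152733087365729008175 in base 12 is 124B2858A7A3410786B847264B6BB.
Digit sum: 1+2+4+11+2+8+5+8+10+7+10+3+4+1+0+7+8+6+11+8+4+7+2+6+4+11+6+11+11 = 178.

178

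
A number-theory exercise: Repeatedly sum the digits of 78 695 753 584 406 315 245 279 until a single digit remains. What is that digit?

7

7+8+6+9+5+7+5+3+5+8+4+4+0+6+3+1+5+2+4+5+2+7+9 = 115
1+1+5 = 7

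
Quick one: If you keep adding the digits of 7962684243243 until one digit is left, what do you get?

6

7+9+6+2+6+8+4+2+4+3+2+4+3 = 60
6+0 = 6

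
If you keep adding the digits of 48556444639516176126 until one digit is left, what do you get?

4+8+5+5+6+4+4+4+6+3+9+5+1+6+1+7+6+1+2+6 = 93
9+3 = 12
1+2 = 3
(Equivalently, 48556444639516176126 mod 9 = 3.)

3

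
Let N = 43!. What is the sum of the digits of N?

180

43! = 60415263063373835637355132068513997507264512000000000
Sum of its 53 digits: 180.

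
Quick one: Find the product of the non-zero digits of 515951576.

236250

5×1×5×9×5×1×5×7×6 = 236250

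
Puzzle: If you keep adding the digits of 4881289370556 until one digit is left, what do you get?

4+8+8+1+2+8+9+3+7+0+5+5+6 = 66
6+6 = 12
1+2 = 3
(Equivalently, 4881289370556 mod 9 = 3.)

3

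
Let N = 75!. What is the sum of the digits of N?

75! = 24809140811395398091946477116594033660926243886570122837795894512655842677572867409443815424000000000000000000
Sum of its 110 digits: 432.

432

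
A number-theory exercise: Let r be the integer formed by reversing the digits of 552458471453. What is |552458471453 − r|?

198283617198

Reverse of 552458471453 is 354174854255.
|552458471453 − 354174854255| = 198283617198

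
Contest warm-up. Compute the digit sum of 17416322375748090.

1+7+4+1+6+3+2+2+3+7+5+7+4+8+0+9+0 = 69

69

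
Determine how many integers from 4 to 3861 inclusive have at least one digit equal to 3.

1674

The integers in [4, 3861] that have at least one digit equal to 3: 13, 23, 30, 31, 32, 33, …, 3860, 3861.
1674 qualify.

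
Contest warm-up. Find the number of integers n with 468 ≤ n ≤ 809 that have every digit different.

250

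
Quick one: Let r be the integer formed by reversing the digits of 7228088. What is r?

Reversing 7228088 gives 8808227.

8808227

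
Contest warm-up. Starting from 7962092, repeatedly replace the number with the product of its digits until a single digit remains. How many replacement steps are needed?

1

7962092 → 0 (1 step)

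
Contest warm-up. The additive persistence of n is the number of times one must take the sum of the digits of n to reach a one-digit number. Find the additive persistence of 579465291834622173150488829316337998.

3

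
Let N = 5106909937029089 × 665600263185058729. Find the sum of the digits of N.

5106909937029089 × 665600263185058729 = 3399160598148953339114480246367881
Sum of its 34 digits: 161.

161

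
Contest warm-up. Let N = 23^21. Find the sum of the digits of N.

152

23^21 = 39471584120695485887249589623
Sum of its 29 digits: 152.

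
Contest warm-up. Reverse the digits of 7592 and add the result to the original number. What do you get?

10549

Reverse of 7592 is 2957.
7592 + 2957 = 10549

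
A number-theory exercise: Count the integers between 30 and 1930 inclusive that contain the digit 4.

523

The integers in [30, 1930] that contain the digit 4: 34, 40, 41, 42, 43, 44, …, 1914, 1924.
523 qualify.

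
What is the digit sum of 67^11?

70

67^11 = 122130132904968017083
Sum of its 21 digits: 70.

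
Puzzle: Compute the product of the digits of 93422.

9×3×4×2×2 = 432

432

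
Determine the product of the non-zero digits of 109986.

1×9×9×8×6 = 3888

3888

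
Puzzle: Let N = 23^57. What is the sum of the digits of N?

305

23^57 = 415419284132315712417280030850401847268465234537470378097327641202361494857303
Sum of its 78 digits: 305.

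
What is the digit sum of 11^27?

11^27 = 13109994191499930367061460371
Sum of its 29 digits: 125.

125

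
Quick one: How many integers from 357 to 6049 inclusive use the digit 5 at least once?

2291

The integers in [357, 6049] that use the digit 5 at least once: 357, 358, 359, 365, 375, 385, …, 6035, 6045.
2291 qualify.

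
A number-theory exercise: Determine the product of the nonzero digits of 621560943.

6×2×1×5×6×9×4×3 = 38880

38880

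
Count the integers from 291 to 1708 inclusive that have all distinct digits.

The integers in [291, 1708] that have all distinct digits: 291, 293, 294, 295, 296, 297, …, 1706, 1708.
853 qualify.

853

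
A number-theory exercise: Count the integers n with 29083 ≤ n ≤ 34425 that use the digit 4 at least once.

1764

The integers in [29083, 34425] that use the digit 4 at least once: 29084, 29094, 29104, 29114, 29124, 29134, …, 34424, 34425.
1764 qualify.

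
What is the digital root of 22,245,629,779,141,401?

2+2+2+4+5+6+2+9+7+7+9+1+4+1+4+0+1 = 66
6+6 = 12
1+2 = 3

3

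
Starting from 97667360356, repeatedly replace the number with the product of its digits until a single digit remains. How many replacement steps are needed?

1

97667360356 → 0 (1 step)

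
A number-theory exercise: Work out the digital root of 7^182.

4

The digital root of n equals n mod 9 (or 9 when 9 | n), so we need 7^182 mod 9.
7^182 ≡ 4 (mod 9), so the digital root is 4.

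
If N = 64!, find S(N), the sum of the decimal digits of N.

324

64! = 126886932185884164103433389335161480802865516174545192198801894375214704230400000000000000
Sum of its 90 digits: 324.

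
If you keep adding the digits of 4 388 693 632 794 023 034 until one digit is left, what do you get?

4+3+8+8+6+9+3+6+3+2+7+9+4+0+2+3+0+3+4 = 84
8+4 = 12
1+2 = 3
(Equivalently, 4 388 693 632 794 023 034 mod 9 = 3.)

3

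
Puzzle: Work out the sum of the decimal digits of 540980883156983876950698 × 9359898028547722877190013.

540980883156983876950698 × 9359898028547722877190013 = 5063525901743059410126170315700902273129178979074
Sum of its 49 digits: 189.

189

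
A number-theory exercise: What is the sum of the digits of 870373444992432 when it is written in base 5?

870373444992432 in base 5 is 1403040144303404224212.
Digit sum: 1+4+0+3+0+4+0+1+4+4+3+0+3+4+0+4+2+2+4+2+1+2 = 48.

48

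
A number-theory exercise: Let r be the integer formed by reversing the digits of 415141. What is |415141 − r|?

Reverse of 415141 is 141514.
|415141 − 141514| = 273627

273627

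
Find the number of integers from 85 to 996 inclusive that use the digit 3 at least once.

253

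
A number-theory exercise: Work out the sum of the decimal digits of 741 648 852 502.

7+4+1+6+4+8+8+5+2+5+0+2 = 52

52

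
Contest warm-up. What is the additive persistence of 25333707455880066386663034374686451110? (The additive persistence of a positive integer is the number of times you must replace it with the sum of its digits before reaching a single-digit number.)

3

25333707455880066386663034374686451110 → 157 → 13 → 4 (3 steps)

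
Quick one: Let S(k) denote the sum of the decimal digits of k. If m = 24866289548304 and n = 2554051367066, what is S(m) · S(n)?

3450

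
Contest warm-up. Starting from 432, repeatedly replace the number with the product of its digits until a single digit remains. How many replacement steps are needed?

2

432 → 24 → 8 (2 steps)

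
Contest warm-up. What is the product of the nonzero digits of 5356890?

32400

5×3×5×6×8×9 = 32400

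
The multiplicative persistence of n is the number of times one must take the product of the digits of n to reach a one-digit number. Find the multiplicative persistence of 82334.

82334 → 576 → 210 → 0 (3 steps)

3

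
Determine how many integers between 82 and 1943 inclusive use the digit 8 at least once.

517

The integers in [82, 1943] that use the digit 8 at least once: 82, 83, 84, 85, 86, 87, …, 1928, 1938.
517 qualify.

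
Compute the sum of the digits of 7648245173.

47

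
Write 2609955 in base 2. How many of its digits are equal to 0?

2609955 in base 2 is 1001111101001100100011.
The digit 0 appears 10 times.

10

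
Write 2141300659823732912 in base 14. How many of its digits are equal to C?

2141300659823732912 in base 14 is DA9B6DACC4886CC8.
The digit C appears 4 times.

4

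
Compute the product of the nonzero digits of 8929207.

18144

8×9×2×9×2×7 = 18144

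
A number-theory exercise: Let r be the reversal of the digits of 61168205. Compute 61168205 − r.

Reverse of 61168205 is 50286116.
61168205 − 50286116 = 10882089

10882089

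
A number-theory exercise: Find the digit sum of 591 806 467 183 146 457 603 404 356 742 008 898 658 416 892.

5+9+1+8+0+6+4+6+7+1+8+3+1+4+6+4+5+7+6+0+3+4+0+4+3+5+6+7+4+2+0+0+8+8+9+8+6+5+8+4+1+6+8+9+2 = 211

211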